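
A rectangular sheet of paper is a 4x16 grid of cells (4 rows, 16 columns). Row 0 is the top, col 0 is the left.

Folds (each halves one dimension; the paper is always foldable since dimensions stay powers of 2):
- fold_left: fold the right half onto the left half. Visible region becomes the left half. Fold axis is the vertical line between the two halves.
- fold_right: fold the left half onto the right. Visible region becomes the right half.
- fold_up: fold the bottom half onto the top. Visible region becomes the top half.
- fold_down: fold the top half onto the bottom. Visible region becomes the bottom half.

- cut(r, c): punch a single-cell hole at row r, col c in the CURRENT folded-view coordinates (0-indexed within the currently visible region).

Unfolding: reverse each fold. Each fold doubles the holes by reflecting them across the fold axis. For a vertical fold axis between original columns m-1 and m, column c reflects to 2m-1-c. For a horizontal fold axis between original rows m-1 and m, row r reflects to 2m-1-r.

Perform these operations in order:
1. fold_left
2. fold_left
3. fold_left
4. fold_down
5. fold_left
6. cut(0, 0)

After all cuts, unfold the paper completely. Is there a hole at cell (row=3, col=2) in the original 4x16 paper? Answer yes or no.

Op 1 fold_left: fold axis v@8; visible region now rows[0,4) x cols[0,8) = 4x8
Op 2 fold_left: fold axis v@4; visible region now rows[0,4) x cols[0,4) = 4x4
Op 3 fold_left: fold axis v@2; visible region now rows[0,4) x cols[0,2) = 4x2
Op 4 fold_down: fold axis h@2; visible region now rows[2,4) x cols[0,2) = 2x2
Op 5 fold_left: fold axis v@1; visible region now rows[2,4) x cols[0,1) = 2x1
Op 6 cut(0, 0): punch at orig (2,0); cuts so far [(2, 0)]; region rows[2,4) x cols[0,1) = 2x1
Unfold 1 (reflect across v@1): 2 holes -> [(2, 0), (2, 1)]
Unfold 2 (reflect across h@2): 4 holes -> [(1, 0), (1, 1), (2, 0), (2, 1)]
Unfold 3 (reflect across v@2): 8 holes -> [(1, 0), (1, 1), (1, 2), (1, 3), (2, 0), (2, 1), (2, 2), (2, 3)]
Unfold 4 (reflect across v@4): 16 holes -> [(1, 0), (1, 1), (1, 2), (1, 3), (1, 4), (1, 5), (1, 6), (1, 7), (2, 0), (2, 1), (2, 2), (2, 3), (2, 4), (2, 5), (2, 6), (2, 7)]
Unfold 5 (reflect across v@8): 32 holes -> [(1, 0), (1, 1), (1, 2), (1, 3), (1, 4), (1, 5), (1, 6), (1, 7), (1, 8), (1, 9), (1, 10), (1, 11), (1, 12), (1, 13), (1, 14), (1, 15), (2, 0), (2, 1), (2, 2), (2, 3), (2, 4), (2, 5), (2, 6), (2, 7), (2, 8), (2, 9), (2, 10), (2, 11), (2, 12), (2, 13), (2, 14), (2, 15)]
Holes: [(1, 0), (1, 1), (1, 2), (1, 3), (1, 4), (1, 5), (1, 6), (1, 7), (1, 8), (1, 9), (1, 10), (1, 11), (1, 12), (1, 13), (1, 14), (1, 15), (2, 0), (2, 1), (2, 2), (2, 3), (2, 4), (2, 5), (2, 6), (2, 7), (2, 8), (2, 9), (2, 10), (2, 11), (2, 12), (2, 13), (2, 14), (2, 15)]

Answer: no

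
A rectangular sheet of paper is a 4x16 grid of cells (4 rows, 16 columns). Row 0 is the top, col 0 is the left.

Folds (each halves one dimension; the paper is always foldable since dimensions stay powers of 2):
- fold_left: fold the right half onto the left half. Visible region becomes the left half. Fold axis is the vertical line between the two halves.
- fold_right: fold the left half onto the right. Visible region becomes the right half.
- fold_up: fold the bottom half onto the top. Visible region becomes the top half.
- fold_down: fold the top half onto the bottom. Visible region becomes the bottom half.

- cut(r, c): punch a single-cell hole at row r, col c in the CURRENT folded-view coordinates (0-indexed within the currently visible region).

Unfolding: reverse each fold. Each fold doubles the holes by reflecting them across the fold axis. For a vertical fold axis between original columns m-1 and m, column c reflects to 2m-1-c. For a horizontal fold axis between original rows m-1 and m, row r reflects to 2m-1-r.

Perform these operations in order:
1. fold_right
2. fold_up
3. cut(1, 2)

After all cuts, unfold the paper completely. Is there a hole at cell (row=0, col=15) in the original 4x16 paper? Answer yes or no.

Op 1 fold_right: fold axis v@8; visible region now rows[0,4) x cols[8,16) = 4x8
Op 2 fold_up: fold axis h@2; visible region now rows[0,2) x cols[8,16) = 2x8
Op 3 cut(1, 2): punch at orig (1,10); cuts so far [(1, 10)]; region rows[0,2) x cols[8,16) = 2x8
Unfold 1 (reflect across h@2): 2 holes -> [(1, 10), (2, 10)]
Unfold 2 (reflect across v@8): 4 holes -> [(1, 5), (1, 10), (2, 5), (2, 10)]
Holes: [(1, 5), (1, 10), (2, 5), (2, 10)]

Answer: no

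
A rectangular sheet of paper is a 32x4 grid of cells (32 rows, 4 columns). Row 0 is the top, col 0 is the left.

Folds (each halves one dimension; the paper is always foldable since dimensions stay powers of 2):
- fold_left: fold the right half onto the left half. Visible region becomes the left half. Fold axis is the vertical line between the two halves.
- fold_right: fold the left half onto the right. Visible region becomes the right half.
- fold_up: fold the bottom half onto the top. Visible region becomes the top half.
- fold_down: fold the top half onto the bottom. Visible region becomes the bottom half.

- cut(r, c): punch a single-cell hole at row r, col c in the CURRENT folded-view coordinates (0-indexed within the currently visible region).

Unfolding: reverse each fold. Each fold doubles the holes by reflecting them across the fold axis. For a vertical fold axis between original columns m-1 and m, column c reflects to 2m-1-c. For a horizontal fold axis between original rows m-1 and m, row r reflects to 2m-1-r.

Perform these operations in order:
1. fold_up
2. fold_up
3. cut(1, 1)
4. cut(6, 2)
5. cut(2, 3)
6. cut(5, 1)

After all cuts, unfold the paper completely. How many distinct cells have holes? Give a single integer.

Op 1 fold_up: fold axis h@16; visible region now rows[0,16) x cols[0,4) = 16x4
Op 2 fold_up: fold axis h@8; visible region now rows[0,8) x cols[0,4) = 8x4
Op 3 cut(1, 1): punch at orig (1,1); cuts so far [(1, 1)]; region rows[0,8) x cols[0,4) = 8x4
Op 4 cut(6, 2): punch at orig (6,2); cuts so far [(1, 1), (6, 2)]; region rows[0,8) x cols[0,4) = 8x4
Op 5 cut(2, 3): punch at orig (2,3); cuts so far [(1, 1), (2, 3), (6, 2)]; region rows[0,8) x cols[0,4) = 8x4
Op 6 cut(5, 1): punch at orig (5,1); cuts so far [(1, 1), (2, 3), (5, 1), (6, 2)]; region rows[0,8) x cols[0,4) = 8x4
Unfold 1 (reflect across h@8): 8 holes -> [(1, 1), (2, 3), (5, 1), (6, 2), (9, 2), (10, 1), (13, 3), (14, 1)]
Unfold 2 (reflect across h@16): 16 holes -> [(1, 1), (2, 3), (5, 1), (6, 2), (9, 2), (10, 1), (13, 3), (14, 1), (17, 1), (18, 3), (21, 1), (22, 2), (25, 2), (26, 1), (29, 3), (30, 1)]

Answer: 16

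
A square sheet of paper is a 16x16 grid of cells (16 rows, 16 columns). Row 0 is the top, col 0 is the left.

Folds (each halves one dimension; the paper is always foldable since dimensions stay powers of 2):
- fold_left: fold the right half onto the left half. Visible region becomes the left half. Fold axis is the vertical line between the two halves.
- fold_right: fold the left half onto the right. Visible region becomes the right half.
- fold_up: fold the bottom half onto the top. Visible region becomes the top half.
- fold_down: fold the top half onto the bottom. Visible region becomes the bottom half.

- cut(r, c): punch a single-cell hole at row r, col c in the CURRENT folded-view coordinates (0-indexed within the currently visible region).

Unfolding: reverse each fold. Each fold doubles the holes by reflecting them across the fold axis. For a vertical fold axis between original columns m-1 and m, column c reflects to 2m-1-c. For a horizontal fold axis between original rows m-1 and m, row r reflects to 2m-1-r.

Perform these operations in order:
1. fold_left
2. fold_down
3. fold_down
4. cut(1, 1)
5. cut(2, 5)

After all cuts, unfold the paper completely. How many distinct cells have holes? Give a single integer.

Answer: 16

Derivation:
Op 1 fold_left: fold axis v@8; visible region now rows[0,16) x cols[0,8) = 16x8
Op 2 fold_down: fold axis h@8; visible region now rows[8,16) x cols[0,8) = 8x8
Op 3 fold_down: fold axis h@12; visible region now rows[12,16) x cols[0,8) = 4x8
Op 4 cut(1, 1): punch at orig (13,1); cuts so far [(13, 1)]; region rows[12,16) x cols[0,8) = 4x8
Op 5 cut(2, 5): punch at orig (14,5); cuts so far [(13, 1), (14, 5)]; region rows[12,16) x cols[0,8) = 4x8
Unfold 1 (reflect across h@12): 4 holes -> [(9, 5), (10, 1), (13, 1), (14, 5)]
Unfold 2 (reflect across h@8): 8 holes -> [(1, 5), (2, 1), (5, 1), (6, 5), (9, 5), (10, 1), (13, 1), (14, 5)]
Unfold 3 (reflect across v@8): 16 holes -> [(1, 5), (1, 10), (2, 1), (2, 14), (5, 1), (5, 14), (6, 5), (6, 10), (9, 5), (9, 10), (10, 1), (10, 14), (13, 1), (13, 14), (14, 5), (14, 10)]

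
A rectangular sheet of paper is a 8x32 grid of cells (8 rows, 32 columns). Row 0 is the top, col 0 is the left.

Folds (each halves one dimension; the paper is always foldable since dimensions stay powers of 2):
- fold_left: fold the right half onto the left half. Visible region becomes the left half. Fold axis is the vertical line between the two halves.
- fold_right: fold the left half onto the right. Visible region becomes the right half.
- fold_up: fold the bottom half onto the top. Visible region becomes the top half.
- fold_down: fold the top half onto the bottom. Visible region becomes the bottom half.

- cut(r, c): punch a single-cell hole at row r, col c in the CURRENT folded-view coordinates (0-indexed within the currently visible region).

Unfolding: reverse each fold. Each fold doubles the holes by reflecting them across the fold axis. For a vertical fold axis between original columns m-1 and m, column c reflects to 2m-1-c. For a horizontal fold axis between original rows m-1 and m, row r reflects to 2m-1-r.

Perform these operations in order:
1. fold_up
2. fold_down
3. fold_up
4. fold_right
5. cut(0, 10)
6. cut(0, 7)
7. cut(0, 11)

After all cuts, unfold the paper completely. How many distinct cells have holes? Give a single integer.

Op 1 fold_up: fold axis h@4; visible region now rows[0,4) x cols[0,32) = 4x32
Op 2 fold_down: fold axis h@2; visible region now rows[2,4) x cols[0,32) = 2x32
Op 3 fold_up: fold axis h@3; visible region now rows[2,3) x cols[0,32) = 1x32
Op 4 fold_right: fold axis v@16; visible region now rows[2,3) x cols[16,32) = 1x16
Op 5 cut(0, 10): punch at orig (2,26); cuts so far [(2, 26)]; region rows[2,3) x cols[16,32) = 1x16
Op 6 cut(0, 7): punch at orig (2,23); cuts so far [(2, 23), (2, 26)]; region rows[2,3) x cols[16,32) = 1x16
Op 7 cut(0, 11): punch at orig (2,27); cuts so far [(2, 23), (2, 26), (2, 27)]; region rows[2,3) x cols[16,32) = 1x16
Unfold 1 (reflect across v@16): 6 holes -> [(2, 4), (2, 5), (2, 8), (2, 23), (2, 26), (2, 27)]
Unfold 2 (reflect across h@3): 12 holes -> [(2, 4), (2, 5), (2, 8), (2, 23), (2, 26), (2, 27), (3, 4), (3, 5), (3, 8), (3, 23), (3, 26), (3, 27)]
Unfold 3 (reflect across h@2): 24 holes -> [(0, 4), (0, 5), (0, 8), (0, 23), (0, 26), (0, 27), (1, 4), (1, 5), (1, 8), (1, 23), (1, 26), (1, 27), (2, 4), (2, 5), (2, 8), (2, 23), (2, 26), (2, 27), (3, 4), (3, 5), (3, 8), (3, 23), (3, 26), (3, 27)]
Unfold 4 (reflect across h@4): 48 holes -> [(0, 4), (0, 5), (0, 8), (0, 23), (0, 26), (0, 27), (1, 4), (1, 5), (1, 8), (1, 23), (1, 26), (1, 27), (2, 4), (2, 5), (2, 8), (2, 23), (2, 26), (2, 27), (3, 4), (3, 5), (3, 8), (3, 23), (3, 26), (3, 27), (4, 4), (4, 5), (4, 8), (4, 23), (4, 26), (4, 27), (5, 4), (5, 5), (5, 8), (5, 23), (5, 26), (5, 27), (6, 4), (6, 5), (6, 8), (6, 23), (6, 26), (6, 27), (7, 4), (7, 5), (7, 8), (7, 23), (7, 26), (7, 27)]

Answer: 48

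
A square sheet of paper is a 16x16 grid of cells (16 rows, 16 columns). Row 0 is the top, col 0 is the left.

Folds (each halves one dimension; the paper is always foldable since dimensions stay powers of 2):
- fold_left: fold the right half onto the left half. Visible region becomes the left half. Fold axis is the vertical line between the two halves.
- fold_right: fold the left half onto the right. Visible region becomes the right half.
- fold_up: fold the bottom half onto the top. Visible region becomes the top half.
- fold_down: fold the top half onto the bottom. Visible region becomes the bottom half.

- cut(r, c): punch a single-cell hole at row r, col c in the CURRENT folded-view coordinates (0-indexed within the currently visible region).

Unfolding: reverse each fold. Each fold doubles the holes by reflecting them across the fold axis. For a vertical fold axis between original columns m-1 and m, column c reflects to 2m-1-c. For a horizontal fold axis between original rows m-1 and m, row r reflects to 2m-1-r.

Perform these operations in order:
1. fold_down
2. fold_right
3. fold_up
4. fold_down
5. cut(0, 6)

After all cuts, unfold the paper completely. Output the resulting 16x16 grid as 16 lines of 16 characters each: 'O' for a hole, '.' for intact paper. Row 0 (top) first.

Op 1 fold_down: fold axis h@8; visible region now rows[8,16) x cols[0,16) = 8x16
Op 2 fold_right: fold axis v@8; visible region now rows[8,16) x cols[8,16) = 8x8
Op 3 fold_up: fold axis h@12; visible region now rows[8,12) x cols[8,16) = 4x8
Op 4 fold_down: fold axis h@10; visible region now rows[10,12) x cols[8,16) = 2x8
Op 5 cut(0, 6): punch at orig (10,14); cuts so far [(10, 14)]; region rows[10,12) x cols[8,16) = 2x8
Unfold 1 (reflect across h@10): 2 holes -> [(9, 14), (10, 14)]
Unfold 2 (reflect across h@12): 4 holes -> [(9, 14), (10, 14), (13, 14), (14, 14)]
Unfold 3 (reflect across v@8): 8 holes -> [(9, 1), (9, 14), (10, 1), (10, 14), (13, 1), (13, 14), (14, 1), (14, 14)]
Unfold 4 (reflect across h@8): 16 holes -> [(1, 1), (1, 14), (2, 1), (2, 14), (5, 1), (5, 14), (6, 1), (6, 14), (9, 1), (9, 14), (10, 1), (10, 14), (13, 1), (13, 14), (14, 1), (14, 14)]

Answer: ................
.O............O.
.O............O.
................
................
.O............O.
.O............O.
................
................
.O............O.
.O............O.
................
................
.O............O.
.O............O.
................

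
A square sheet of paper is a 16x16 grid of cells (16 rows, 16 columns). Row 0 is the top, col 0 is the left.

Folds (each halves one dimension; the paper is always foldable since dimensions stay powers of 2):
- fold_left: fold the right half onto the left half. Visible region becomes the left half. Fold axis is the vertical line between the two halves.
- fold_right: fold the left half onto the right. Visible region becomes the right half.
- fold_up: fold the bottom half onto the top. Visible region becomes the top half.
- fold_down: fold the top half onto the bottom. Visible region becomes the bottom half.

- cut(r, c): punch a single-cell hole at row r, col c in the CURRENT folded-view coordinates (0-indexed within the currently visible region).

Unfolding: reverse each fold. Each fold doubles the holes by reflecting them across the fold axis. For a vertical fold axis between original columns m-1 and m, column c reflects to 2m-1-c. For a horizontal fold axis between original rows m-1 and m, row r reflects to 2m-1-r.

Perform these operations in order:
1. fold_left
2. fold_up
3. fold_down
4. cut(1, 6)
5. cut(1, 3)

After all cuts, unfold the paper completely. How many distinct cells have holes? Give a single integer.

Op 1 fold_left: fold axis v@8; visible region now rows[0,16) x cols[0,8) = 16x8
Op 2 fold_up: fold axis h@8; visible region now rows[0,8) x cols[0,8) = 8x8
Op 3 fold_down: fold axis h@4; visible region now rows[4,8) x cols[0,8) = 4x8
Op 4 cut(1, 6): punch at orig (5,6); cuts so far [(5, 6)]; region rows[4,8) x cols[0,8) = 4x8
Op 5 cut(1, 3): punch at orig (5,3); cuts so far [(5, 3), (5, 6)]; region rows[4,8) x cols[0,8) = 4x8
Unfold 1 (reflect across h@4): 4 holes -> [(2, 3), (2, 6), (5, 3), (5, 6)]
Unfold 2 (reflect across h@8): 8 holes -> [(2, 3), (2, 6), (5, 3), (5, 6), (10, 3), (10, 6), (13, 3), (13, 6)]
Unfold 3 (reflect across v@8): 16 holes -> [(2, 3), (2, 6), (2, 9), (2, 12), (5, 3), (5, 6), (5, 9), (5, 12), (10, 3), (10, 6), (10, 9), (10, 12), (13, 3), (13, 6), (13, 9), (13, 12)]

Answer: 16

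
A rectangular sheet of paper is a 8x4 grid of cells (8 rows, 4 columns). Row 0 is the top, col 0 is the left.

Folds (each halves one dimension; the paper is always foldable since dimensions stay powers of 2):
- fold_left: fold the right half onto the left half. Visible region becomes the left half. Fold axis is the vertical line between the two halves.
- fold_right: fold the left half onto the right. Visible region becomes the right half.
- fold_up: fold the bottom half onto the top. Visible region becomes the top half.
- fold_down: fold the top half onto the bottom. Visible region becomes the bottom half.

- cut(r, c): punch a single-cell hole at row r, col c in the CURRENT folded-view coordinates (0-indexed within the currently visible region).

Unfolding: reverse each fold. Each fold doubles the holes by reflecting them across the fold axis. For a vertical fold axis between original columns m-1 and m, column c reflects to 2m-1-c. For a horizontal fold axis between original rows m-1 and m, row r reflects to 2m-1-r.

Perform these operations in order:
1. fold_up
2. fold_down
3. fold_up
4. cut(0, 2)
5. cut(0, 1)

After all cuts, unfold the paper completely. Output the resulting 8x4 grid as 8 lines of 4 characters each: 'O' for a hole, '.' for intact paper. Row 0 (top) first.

Op 1 fold_up: fold axis h@4; visible region now rows[0,4) x cols[0,4) = 4x4
Op 2 fold_down: fold axis h@2; visible region now rows[2,4) x cols[0,4) = 2x4
Op 3 fold_up: fold axis h@3; visible region now rows[2,3) x cols[0,4) = 1x4
Op 4 cut(0, 2): punch at orig (2,2); cuts so far [(2, 2)]; region rows[2,3) x cols[0,4) = 1x4
Op 5 cut(0, 1): punch at orig (2,1); cuts so far [(2, 1), (2, 2)]; region rows[2,3) x cols[0,4) = 1x4
Unfold 1 (reflect across h@3): 4 holes -> [(2, 1), (2, 2), (3, 1), (3, 2)]
Unfold 2 (reflect across h@2): 8 holes -> [(0, 1), (0, 2), (1, 1), (1, 2), (2, 1), (2, 2), (3, 1), (3, 2)]
Unfold 3 (reflect across h@4): 16 holes -> [(0, 1), (0, 2), (1, 1), (1, 2), (2, 1), (2, 2), (3, 1), (3, 2), (4, 1), (4, 2), (5, 1), (5, 2), (6, 1), (6, 2), (7, 1), (7, 2)]

Answer: .OO.
.OO.
.OO.
.OO.
.OO.
.OO.
.OO.
.OO.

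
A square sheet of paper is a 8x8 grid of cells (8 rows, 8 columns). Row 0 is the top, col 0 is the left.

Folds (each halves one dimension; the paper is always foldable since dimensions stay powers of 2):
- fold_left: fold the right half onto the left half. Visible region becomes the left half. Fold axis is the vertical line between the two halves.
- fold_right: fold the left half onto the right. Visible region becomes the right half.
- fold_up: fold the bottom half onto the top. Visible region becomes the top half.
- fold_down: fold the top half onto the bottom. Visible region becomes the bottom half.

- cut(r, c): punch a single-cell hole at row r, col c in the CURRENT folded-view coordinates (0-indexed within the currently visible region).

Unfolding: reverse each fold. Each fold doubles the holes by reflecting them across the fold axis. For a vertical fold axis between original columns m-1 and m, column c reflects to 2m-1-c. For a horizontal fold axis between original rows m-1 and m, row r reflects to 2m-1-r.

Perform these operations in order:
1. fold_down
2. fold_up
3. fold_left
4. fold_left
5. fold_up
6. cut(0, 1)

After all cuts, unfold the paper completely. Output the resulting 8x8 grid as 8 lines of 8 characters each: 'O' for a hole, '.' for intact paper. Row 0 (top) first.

Op 1 fold_down: fold axis h@4; visible region now rows[4,8) x cols[0,8) = 4x8
Op 2 fold_up: fold axis h@6; visible region now rows[4,6) x cols[0,8) = 2x8
Op 3 fold_left: fold axis v@4; visible region now rows[4,6) x cols[0,4) = 2x4
Op 4 fold_left: fold axis v@2; visible region now rows[4,6) x cols[0,2) = 2x2
Op 5 fold_up: fold axis h@5; visible region now rows[4,5) x cols[0,2) = 1x2
Op 6 cut(0, 1): punch at orig (4,1); cuts so far [(4, 1)]; region rows[4,5) x cols[0,2) = 1x2
Unfold 1 (reflect across h@5): 2 holes -> [(4, 1), (5, 1)]
Unfold 2 (reflect across v@2): 4 holes -> [(4, 1), (4, 2), (5, 1), (5, 2)]
Unfold 3 (reflect across v@4): 8 holes -> [(4, 1), (4, 2), (4, 5), (4, 6), (5, 1), (5, 2), (5, 5), (5, 6)]
Unfold 4 (reflect across h@6): 16 holes -> [(4, 1), (4, 2), (4, 5), (4, 6), (5, 1), (5, 2), (5, 5), (5, 6), (6, 1), (6, 2), (6, 5), (6, 6), (7, 1), (7, 2), (7, 5), (7, 6)]
Unfold 5 (reflect across h@4): 32 holes -> [(0, 1), (0, 2), (0, 5), (0, 6), (1, 1), (1, 2), (1, 5), (1, 6), (2, 1), (2, 2), (2, 5), (2, 6), (3, 1), (3, 2), (3, 5), (3, 6), (4, 1), (4, 2), (4, 5), (4, 6), (5, 1), (5, 2), (5, 5), (5, 6), (6, 1), (6, 2), (6, 5), (6, 6), (7, 1), (7, 2), (7, 5), (7, 6)]

Answer: .OO..OO.
.OO..OO.
.OO..OO.
.OO..OO.
.OO..OO.
.OO..OO.
.OO..OO.
.OO..OO.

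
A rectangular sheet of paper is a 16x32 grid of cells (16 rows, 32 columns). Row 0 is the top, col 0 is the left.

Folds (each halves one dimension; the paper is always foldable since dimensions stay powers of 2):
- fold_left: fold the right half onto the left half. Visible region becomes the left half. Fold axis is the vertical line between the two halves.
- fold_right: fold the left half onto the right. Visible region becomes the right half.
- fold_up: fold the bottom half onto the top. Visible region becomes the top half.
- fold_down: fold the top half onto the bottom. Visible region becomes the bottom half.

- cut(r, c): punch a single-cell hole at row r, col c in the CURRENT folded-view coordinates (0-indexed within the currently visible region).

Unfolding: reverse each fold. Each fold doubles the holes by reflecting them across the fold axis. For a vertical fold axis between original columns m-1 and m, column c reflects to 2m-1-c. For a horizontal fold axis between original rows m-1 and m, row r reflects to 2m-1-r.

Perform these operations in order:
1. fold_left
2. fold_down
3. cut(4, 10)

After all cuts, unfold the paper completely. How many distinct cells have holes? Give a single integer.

Op 1 fold_left: fold axis v@16; visible region now rows[0,16) x cols[0,16) = 16x16
Op 2 fold_down: fold axis h@8; visible region now rows[8,16) x cols[0,16) = 8x16
Op 3 cut(4, 10): punch at orig (12,10); cuts so far [(12, 10)]; region rows[8,16) x cols[0,16) = 8x16
Unfold 1 (reflect across h@8): 2 holes -> [(3, 10), (12, 10)]
Unfold 2 (reflect across v@16): 4 holes -> [(3, 10), (3, 21), (12, 10), (12, 21)]

Answer: 4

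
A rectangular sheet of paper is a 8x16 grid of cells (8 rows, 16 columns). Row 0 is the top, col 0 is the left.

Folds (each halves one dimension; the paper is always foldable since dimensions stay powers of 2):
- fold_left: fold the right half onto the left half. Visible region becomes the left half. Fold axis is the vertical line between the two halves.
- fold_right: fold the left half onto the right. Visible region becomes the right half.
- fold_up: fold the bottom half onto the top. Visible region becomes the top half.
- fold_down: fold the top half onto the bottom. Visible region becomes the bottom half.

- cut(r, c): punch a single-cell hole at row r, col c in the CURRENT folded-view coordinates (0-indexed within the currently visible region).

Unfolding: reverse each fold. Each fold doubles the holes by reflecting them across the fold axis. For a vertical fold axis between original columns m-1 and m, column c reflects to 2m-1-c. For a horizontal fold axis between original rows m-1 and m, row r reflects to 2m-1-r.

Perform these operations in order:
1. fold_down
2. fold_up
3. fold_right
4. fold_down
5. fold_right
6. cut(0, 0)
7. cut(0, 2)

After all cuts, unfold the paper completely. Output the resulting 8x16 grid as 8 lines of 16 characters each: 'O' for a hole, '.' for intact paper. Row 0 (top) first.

Answer: .O.OO.O..O.OO.O.
.O.OO.O..O.OO.O.
.O.OO.O..O.OO.O.
.O.OO.O..O.OO.O.
.O.OO.O..O.OO.O.
.O.OO.O..O.OO.O.
.O.OO.O..O.OO.O.
.O.OO.O..O.OO.O.

Derivation:
Op 1 fold_down: fold axis h@4; visible region now rows[4,8) x cols[0,16) = 4x16
Op 2 fold_up: fold axis h@6; visible region now rows[4,6) x cols[0,16) = 2x16
Op 3 fold_right: fold axis v@8; visible region now rows[4,6) x cols[8,16) = 2x8
Op 4 fold_down: fold axis h@5; visible region now rows[5,6) x cols[8,16) = 1x8
Op 5 fold_right: fold axis v@12; visible region now rows[5,6) x cols[12,16) = 1x4
Op 6 cut(0, 0): punch at orig (5,12); cuts so far [(5, 12)]; region rows[5,6) x cols[12,16) = 1x4
Op 7 cut(0, 2): punch at orig (5,14); cuts so far [(5, 12), (5, 14)]; region rows[5,6) x cols[12,16) = 1x4
Unfold 1 (reflect across v@12): 4 holes -> [(5, 9), (5, 11), (5, 12), (5, 14)]
Unfold 2 (reflect across h@5): 8 holes -> [(4, 9), (4, 11), (4, 12), (4, 14), (5, 9), (5, 11), (5, 12), (5, 14)]
Unfold 3 (reflect across v@8): 16 holes -> [(4, 1), (4, 3), (4, 4), (4, 6), (4, 9), (4, 11), (4, 12), (4, 14), (5, 1), (5, 3), (5, 4), (5, 6), (5, 9), (5, 11), (5, 12), (5, 14)]
Unfold 4 (reflect across h@6): 32 holes -> [(4, 1), (4, 3), (4, 4), (4, 6), (4, 9), (4, 11), (4, 12), (4, 14), (5, 1), (5, 3), (5, 4), (5, 6), (5, 9), (5, 11), (5, 12), (5, 14), (6, 1), (6, 3), (6, 4), (6, 6), (6, 9), (6, 11), (6, 12), (6, 14), (7, 1), (7, 3), (7, 4), (7, 6), (7, 9), (7, 11), (7, 12), (7, 14)]
Unfold 5 (reflect across h@4): 64 holes -> [(0, 1), (0, 3), (0, 4), (0, 6), (0, 9), (0, 11), (0, 12), (0, 14), (1, 1), (1, 3), (1, 4), (1, 6), (1, 9), (1, 11), (1, 12), (1, 14), (2, 1), (2, 3), (2, 4), (2, 6), (2, 9), (2, 11), (2, 12), (2, 14), (3, 1), (3, 3), (3, 4), (3, 6), (3, 9), (3, 11), (3, 12), (3, 14), (4, 1), (4, 3), (4, 4), (4, 6), (4, 9), (4, 11), (4, 12), (4, 14), (5, 1), (5, 3), (5, 4), (5, 6), (5, 9), (5, 11), (5, 12), (5, 14), (6, 1), (6, 3), (6, 4), (6, 6), (6, 9), (6, 11), (6, 12), (6, 14), (7, 1), (7, 3), (7, 4), (7, 6), (7, 9), (7, 11), (7, 12), (7, 14)]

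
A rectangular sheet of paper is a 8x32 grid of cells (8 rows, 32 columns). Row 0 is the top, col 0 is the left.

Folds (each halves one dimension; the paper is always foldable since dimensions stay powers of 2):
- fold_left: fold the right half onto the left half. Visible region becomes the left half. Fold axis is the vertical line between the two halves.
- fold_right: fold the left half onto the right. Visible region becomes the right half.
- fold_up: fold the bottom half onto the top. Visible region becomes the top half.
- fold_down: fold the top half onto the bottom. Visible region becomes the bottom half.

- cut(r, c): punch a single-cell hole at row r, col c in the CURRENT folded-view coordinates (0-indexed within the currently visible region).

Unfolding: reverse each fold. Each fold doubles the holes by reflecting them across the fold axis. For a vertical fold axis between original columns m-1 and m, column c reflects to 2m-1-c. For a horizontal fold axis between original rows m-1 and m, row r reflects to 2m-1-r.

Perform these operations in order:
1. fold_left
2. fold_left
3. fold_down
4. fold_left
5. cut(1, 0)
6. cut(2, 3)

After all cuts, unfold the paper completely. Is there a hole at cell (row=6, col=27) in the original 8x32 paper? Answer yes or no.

Op 1 fold_left: fold axis v@16; visible region now rows[0,8) x cols[0,16) = 8x16
Op 2 fold_left: fold axis v@8; visible region now rows[0,8) x cols[0,8) = 8x8
Op 3 fold_down: fold axis h@4; visible region now rows[4,8) x cols[0,8) = 4x8
Op 4 fold_left: fold axis v@4; visible region now rows[4,8) x cols[0,4) = 4x4
Op 5 cut(1, 0): punch at orig (5,0); cuts so far [(5, 0)]; region rows[4,8) x cols[0,4) = 4x4
Op 6 cut(2, 3): punch at orig (6,3); cuts so far [(5, 0), (6, 3)]; region rows[4,8) x cols[0,4) = 4x4
Unfold 1 (reflect across v@4): 4 holes -> [(5, 0), (5, 7), (6, 3), (6, 4)]
Unfold 2 (reflect across h@4): 8 holes -> [(1, 3), (1, 4), (2, 0), (2, 7), (5, 0), (5, 7), (6, 3), (6, 4)]
Unfold 3 (reflect across v@8): 16 holes -> [(1, 3), (1, 4), (1, 11), (1, 12), (2, 0), (2, 7), (2, 8), (2, 15), (5, 0), (5, 7), (5, 8), (5, 15), (6, 3), (6, 4), (6, 11), (6, 12)]
Unfold 4 (reflect across v@16): 32 holes -> [(1, 3), (1, 4), (1, 11), (1, 12), (1, 19), (1, 20), (1, 27), (1, 28), (2, 0), (2, 7), (2, 8), (2, 15), (2, 16), (2, 23), (2, 24), (2, 31), (5, 0), (5, 7), (5, 8), (5, 15), (5, 16), (5, 23), (5, 24), (5, 31), (6, 3), (6, 4), (6, 11), (6, 12), (6, 19), (6, 20), (6, 27), (6, 28)]
Holes: [(1, 3), (1, 4), (1, 11), (1, 12), (1, 19), (1, 20), (1, 27), (1, 28), (2, 0), (2, 7), (2, 8), (2, 15), (2, 16), (2, 23), (2, 24), (2, 31), (5, 0), (5, 7), (5, 8), (5, 15), (5, 16), (5, 23), (5, 24), (5, 31), (6, 3), (6, 4), (6, 11), (6, 12), (6, 19), (6, 20), (6, 27), (6, 28)]

Answer: yes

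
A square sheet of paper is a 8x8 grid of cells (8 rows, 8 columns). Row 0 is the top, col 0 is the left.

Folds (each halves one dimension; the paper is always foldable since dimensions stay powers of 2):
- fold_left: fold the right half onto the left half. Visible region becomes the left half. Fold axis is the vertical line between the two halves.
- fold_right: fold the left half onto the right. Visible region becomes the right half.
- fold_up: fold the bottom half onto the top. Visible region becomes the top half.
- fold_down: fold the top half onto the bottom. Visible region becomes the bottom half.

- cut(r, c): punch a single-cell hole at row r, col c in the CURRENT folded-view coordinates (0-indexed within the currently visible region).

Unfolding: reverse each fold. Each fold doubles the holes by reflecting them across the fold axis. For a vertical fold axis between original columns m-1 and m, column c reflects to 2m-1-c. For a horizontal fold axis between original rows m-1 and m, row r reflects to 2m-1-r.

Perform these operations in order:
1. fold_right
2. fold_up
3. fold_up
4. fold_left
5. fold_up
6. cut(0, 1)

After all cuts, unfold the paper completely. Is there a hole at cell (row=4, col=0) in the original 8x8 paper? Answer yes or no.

Answer: no

Derivation:
Op 1 fold_right: fold axis v@4; visible region now rows[0,8) x cols[4,8) = 8x4
Op 2 fold_up: fold axis h@4; visible region now rows[0,4) x cols[4,8) = 4x4
Op 3 fold_up: fold axis h@2; visible region now rows[0,2) x cols[4,8) = 2x4
Op 4 fold_left: fold axis v@6; visible region now rows[0,2) x cols[4,6) = 2x2
Op 5 fold_up: fold axis h@1; visible region now rows[0,1) x cols[4,6) = 1x2
Op 6 cut(0, 1): punch at orig (0,5); cuts so far [(0, 5)]; region rows[0,1) x cols[4,6) = 1x2
Unfold 1 (reflect across h@1): 2 holes -> [(0, 5), (1, 5)]
Unfold 2 (reflect across v@6): 4 holes -> [(0, 5), (0, 6), (1, 5), (1, 6)]
Unfold 3 (reflect across h@2): 8 holes -> [(0, 5), (0, 6), (1, 5), (1, 6), (2, 5), (2, 6), (3, 5), (3, 6)]
Unfold 4 (reflect across h@4): 16 holes -> [(0, 5), (0, 6), (1, 5), (1, 6), (2, 5), (2, 6), (3, 5), (3, 6), (4, 5), (4, 6), (5, 5), (5, 6), (6, 5), (6, 6), (7, 5), (7, 6)]
Unfold 5 (reflect across v@4): 32 holes -> [(0, 1), (0, 2), (0, 5), (0, 6), (1, 1), (1, 2), (1, 5), (1, 6), (2, 1), (2, 2), (2, 5), (2, 6), (3, 1), (3, 2), (3, 5), (3, 6), (4, 1), (4, 2), (4, 5), (4, 6), (5, 1), (5, 2), (5, 5), (5, 6), (6, 1), (6, 2), (6, 5), (6, 6), (7, 1), (7, 2), (7, 5), (7, 6)]
Holes: [(0, 1), (0, 2), (0, 5), (0, 6), (1, 1), (1, 2), (1, 5), (1, 6), (2, 1), (2, 2), (2, 5), (2, 6), (3, 1), (3, 2), (3, 5), (3, 6), (4, 1), (4, 2), (4, 5), (4, 6), (5, 1), (5, 2), (5, 5), (5, 6), (6, 1), (6, 2), (6, 5), (6, 6), (7, 1), (7, 2), (7, 5), (7, 6)]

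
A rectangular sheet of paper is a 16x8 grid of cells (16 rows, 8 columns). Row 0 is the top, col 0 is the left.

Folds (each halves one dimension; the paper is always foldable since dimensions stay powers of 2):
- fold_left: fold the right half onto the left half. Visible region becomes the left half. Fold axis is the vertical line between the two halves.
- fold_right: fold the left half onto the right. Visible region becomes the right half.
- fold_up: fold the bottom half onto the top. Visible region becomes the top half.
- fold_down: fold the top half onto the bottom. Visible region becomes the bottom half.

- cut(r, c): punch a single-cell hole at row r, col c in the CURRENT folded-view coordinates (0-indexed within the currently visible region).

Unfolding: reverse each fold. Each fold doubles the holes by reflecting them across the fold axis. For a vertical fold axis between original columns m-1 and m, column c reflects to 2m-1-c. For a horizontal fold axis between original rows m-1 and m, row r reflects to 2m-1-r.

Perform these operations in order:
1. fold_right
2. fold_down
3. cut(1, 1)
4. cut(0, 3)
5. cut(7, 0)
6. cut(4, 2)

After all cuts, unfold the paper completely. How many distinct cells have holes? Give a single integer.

Op 1 fold_right: fold axis v@4; visible region now rows[0,16) x cols[4,8) = 16x4
Op 2 fold_down: fold axis h@8; visible region now rows[8,16) x cols[4,8) = 8x4
Op 3 cut(1, 1): punch at orig (9,5); cuts so far [(9, 5)]; region rows[8,16) x cols[4,8) = 8x4
Op 4 cut(0, 3): punch at orig (8,7); cuts so far [(8, 7), (9, 5)]; region rows[8,16) x cols[4,8) = 8x4
Op 5 cut(7, 0): punch at orig (15,4); cuts so far [(8, 7), (9, 5), (15, 4)]; region rows[8,16) x cols[4,8) = 8x4
Op 6 cut(4, 2): punch at orig (12,6); cuts so far [(8, 7), (9, 5), (12, 6), (15, 4)]; region rows[8,16) x cols[4,8) = 8x4
Unfold 1 (reflect across h@8): 8 holes -> [(0, 4), (3, 6), (6, 5), (7, 7), (8, 7), (9, 5), (12, 6), (15, 4)]
Unfold 2 (reflect across v@4): 16 holes -> [(0, 3), (0, 4), (3, 1), (3, 6), (6, 2), (6, 5), (7, 0), (7, 7), (8, 0), (8, 7), (9, 2), (9, 5), (12, 1), (12, 6), (15, 3), (15, 4)]

Answer: 16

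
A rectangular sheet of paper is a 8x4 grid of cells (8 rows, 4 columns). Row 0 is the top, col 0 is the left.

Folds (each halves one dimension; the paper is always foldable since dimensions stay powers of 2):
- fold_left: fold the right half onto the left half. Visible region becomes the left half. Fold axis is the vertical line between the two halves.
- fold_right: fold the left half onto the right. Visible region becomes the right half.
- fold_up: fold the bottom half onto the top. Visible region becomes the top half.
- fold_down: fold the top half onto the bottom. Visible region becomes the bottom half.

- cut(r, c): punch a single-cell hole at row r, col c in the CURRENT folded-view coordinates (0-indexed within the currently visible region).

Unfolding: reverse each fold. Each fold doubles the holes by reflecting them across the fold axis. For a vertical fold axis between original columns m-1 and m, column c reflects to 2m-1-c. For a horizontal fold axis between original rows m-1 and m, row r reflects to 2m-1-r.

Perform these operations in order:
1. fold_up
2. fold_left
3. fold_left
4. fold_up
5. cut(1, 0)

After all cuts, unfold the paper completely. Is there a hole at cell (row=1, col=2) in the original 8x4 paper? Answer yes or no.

Op 1 fold_up: fold axis h@4; visible region now rows[0,4) x cols[0,4) = 4x4
Op 2 fold_left: fold axis v@2; visible region now rows[0,4) x cols[0,2) = 4x2
Op 3 fold_left: fold axis v@1; visible region now rows[0,4) x cols[0,1) = 4x1
Op 4 fold_up: fold axis h@2; visible region now rows[0,2) x cols[0,1) = 2x1
Op 5 cut(1, 0): punch at orig (1,0); cuts so far [(1, 0)]; region rows[0,2) x cols[0,1) = 2x1
Unfold 1 (reflect across h@2): 2 holes -> [(1, 0), (2, 0)]
Unfold 2 (reflect across v@1): 4 holes -> [(1, 0), (1, 1), (2, 0), (2, 1)]
Unfold 3 (reflect across v@2): 8 holes -> [(1, 0), (1, 1), (1, 2), (1, 3), (2, 0), (2, 1), (2, 2), (2, 3)]
Unfold 4 (reflect across h@4): 16 holes -> [(1, 0), (1, 1), (1, 2), (1, 3), (2, 0), (2, 1), (2, 2), (2, 3), (5, 0), (5, 1), (5, 2), (5, 3), (6, 0), (6, 1), (6, 2), (6, 3)]
Holes: [(1, 0), (1, 1), (1, 2), (1, 3), (2, 0), (2, 1), (2, 2), (2, 3), (5, 0), (5, 1), (5, 2), (5, 3), (6, 0), (6, 1), (6, 2), (6, 3)]

Answer: yes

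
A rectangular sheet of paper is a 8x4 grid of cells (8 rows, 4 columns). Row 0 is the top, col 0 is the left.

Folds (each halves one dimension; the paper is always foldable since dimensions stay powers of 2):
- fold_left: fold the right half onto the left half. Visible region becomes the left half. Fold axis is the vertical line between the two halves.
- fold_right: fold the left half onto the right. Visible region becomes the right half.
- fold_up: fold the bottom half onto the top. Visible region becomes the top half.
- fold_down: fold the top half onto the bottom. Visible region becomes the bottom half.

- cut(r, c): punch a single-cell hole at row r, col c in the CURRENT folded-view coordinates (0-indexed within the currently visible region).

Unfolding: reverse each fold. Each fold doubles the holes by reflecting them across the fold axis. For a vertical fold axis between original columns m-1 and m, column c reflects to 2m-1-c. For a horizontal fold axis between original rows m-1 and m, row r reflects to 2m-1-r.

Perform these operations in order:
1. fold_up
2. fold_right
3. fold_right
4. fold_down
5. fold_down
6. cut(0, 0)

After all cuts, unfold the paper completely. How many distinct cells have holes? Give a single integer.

Answer: 32

Derivation:
Op 1 fold_up: fold axis h@4; visible region now rows[0,4) x cols[0,4) = 4x4
Op 2 fold_right: fold axis v@2; visible region now rows[0,4) x cols[2,4) = 4x2
Op 3 fold_right: fold axis v@3; visible region now rows[0,4) x cols[3,4) = 4x1
Op 4 fold_down: fold axis h@2; visible region now rows[2,4) x cols[3,4) = 2x1
Op 5 fold_down: fold axis h@3; visible region now rows[3,4) x cols[3,4) = 1x1
Op 6 cut(0, 0): punch at orig (3,3); cuts so far [(3, 3)]; region rows[3,4) x cols[3,4) = 1x1
Unfold 1 (reflect across h@3): 2 holes -> [(2, 3), (3, 3)]
Unfold 2 (reflect across h@2): 4 holes -> [(0, 3), (1, 3), (2, 3), (3, 3)]
Unfold 3 (reflect across v@3): 8 holes -> [(0, 2), (0, 3), (1, 2), (1, 3), (2, 2), (2, 3), (3, 2), (3, 3)]
Unfold 4 (reflect across v@2): 16 holes -> [(0, 0), (0, 1), (0, 2), (0, 3), (1, 0), (1, 1), (1, 2), (1, 3), (2, 0), (2, 1), (2, 2), (2, 3), (3, 0), (3, 1), (3, 2), (3, 3)]
Unfold 5 (reflect across h@4): 32 holes -> [(0, 0), (0, 1), (0, 2), (0, 3), (1, 0), (1, 1), (1, 2), (1, 3), (2, 0), (2, 1), (2, 2), (2, 3), (3, 0), (3, 1), (3, 2), (3, 3), (4, 0), (4, 1), (4, 2), (4, 3), (5, 0), (5, 1), (5, 2), (5, 3), (6, 0), (6, 1), (6, 2), (6, 3), (7, 0), (7, 1), (7, 2), (7, 3)]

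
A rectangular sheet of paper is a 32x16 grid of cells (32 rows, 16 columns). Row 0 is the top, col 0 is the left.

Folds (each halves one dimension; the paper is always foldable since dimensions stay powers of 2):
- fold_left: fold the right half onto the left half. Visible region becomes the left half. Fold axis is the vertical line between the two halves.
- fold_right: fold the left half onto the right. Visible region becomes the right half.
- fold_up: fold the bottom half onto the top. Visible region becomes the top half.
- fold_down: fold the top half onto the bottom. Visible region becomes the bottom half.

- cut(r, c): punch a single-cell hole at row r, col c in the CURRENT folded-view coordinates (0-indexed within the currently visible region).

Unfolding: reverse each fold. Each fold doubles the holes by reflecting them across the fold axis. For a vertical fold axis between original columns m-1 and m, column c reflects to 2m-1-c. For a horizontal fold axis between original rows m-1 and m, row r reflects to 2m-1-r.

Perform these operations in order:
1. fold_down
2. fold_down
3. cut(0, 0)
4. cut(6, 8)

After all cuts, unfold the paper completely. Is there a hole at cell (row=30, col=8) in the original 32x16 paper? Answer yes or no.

Op 1 fold_down: fold axis h@16; visible region now rows[16,32) x cols[0,16) = 16x16
Op 2 fold_down: fold axis h@24; visible region now rows[24,32) x cols[0,16) = 8x16
Op 3 cut(0, 0): punch at orig (24,0); cuts so far [(24, 0)]; region rows[24,32) x cols[0,16) = 8x16
Op 4 cut(6, 8): punch at orig (30,8); cuts so far [(24, 0), (30, 8)]; region rows[24,32) x cols[0,16) = 8x16
Unfold 1 (reflect across h@24): 4 holes -> [(17, 8), (23, 0), (24, 0), (30, 8)]
Unfold 2 (reflect across h@16): 8 holes -> [(1, 8), (7, 0), (8, 0), (14, 8), (17, 8), (23, 0), (24, 0), (30, 8)]
Holes: [(1, 8), (7, 0), (8, 0), (14, 8), (17, 8), (23, 0), (24, 0), (30, 8)]

Answer: yes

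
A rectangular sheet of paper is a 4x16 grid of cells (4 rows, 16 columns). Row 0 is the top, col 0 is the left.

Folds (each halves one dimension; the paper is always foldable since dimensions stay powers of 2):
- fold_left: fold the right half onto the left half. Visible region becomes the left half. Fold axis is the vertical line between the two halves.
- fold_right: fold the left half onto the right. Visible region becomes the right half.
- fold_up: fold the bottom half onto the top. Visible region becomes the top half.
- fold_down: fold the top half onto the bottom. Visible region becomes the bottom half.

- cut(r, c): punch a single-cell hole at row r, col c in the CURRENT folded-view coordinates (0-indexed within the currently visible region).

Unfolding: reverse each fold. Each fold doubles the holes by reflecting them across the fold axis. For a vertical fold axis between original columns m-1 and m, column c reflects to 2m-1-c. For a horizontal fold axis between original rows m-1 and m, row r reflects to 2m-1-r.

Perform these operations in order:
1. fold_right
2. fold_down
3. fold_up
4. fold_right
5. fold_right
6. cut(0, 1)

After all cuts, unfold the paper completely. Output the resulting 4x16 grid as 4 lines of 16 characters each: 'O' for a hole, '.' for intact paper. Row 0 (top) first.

Answer: O..OO..OO..OO..O
O..OO..OO..OO..O
O..OO..OO..OO..O
O..OO..OO..OO..O

Derivation:
Op 1 fold_right: fold axis v@8; visible region now rows[0,4) x cols[8,16) = 4x8
Op 2 fold_down: fold axis h@2; visible region now rows[2,4) x cols[8,16) = 2x8
Op 3 fold_up: fold axis h@3; visible region now rows[2,3) x cols[8,16) = 1x8
Op 4 fold_right: fold axis v@12; visible region now rows[2,3) x cols[12,16) = 1x4
Op 5 fold_right: fold axis v@14; visible region now rows[2,3) x cols[14,16) = 1x2
Op 6 cut(0, 1): punch at orig (2,15); cuts so far [(2, 15)]; region rows[2,3) x cols[14,16) = 1x2
Unfold 1 (reflect across v@14): 2 holes -> [(2, 12), (2, 15)]
Unfold 2 (reflect across v@12): 4 holes -> [(2, 8), (2, 11), (2, 12), (2, 15)]
Unfold 3 (reflect across h@3): 8 holes -> [(2, 8), (2, 11), (2, 12), (2, 15), (3, 8), (3, 11), (3, 12), (3, 15)]
Unfold 4 (reflect across h@2): 16 holes -> [(0, 8), (0, 11), (0, 12), (0, 15), (1, 8), (1, 11), (1, 12), (1, 15), (2, 8), (2, 11), (2, 12), (2, 15), (3, 8), (3, 11), (3, 12), (3, 15)]
Unfold 5 (reflect across v@8): 32 holes -> [(0, 0), (0, 3), (0, 4), (0, 7), (0, 8), (0, 11), (0, 12), (0, 15), (1, 0), (1, 3), (1, 4), (1, 7), (1, 8), (1, 11), (1, 12), (1, 15), (2, 0), (2, 3), (2, 4), (2, 7), (2, 8), (2, 11), (2, 12), (2, 15), (3, 0), (3, 3), (3, 4), (3, 7), (3, 8), (3, 11), (3, 12), (3, 15)]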